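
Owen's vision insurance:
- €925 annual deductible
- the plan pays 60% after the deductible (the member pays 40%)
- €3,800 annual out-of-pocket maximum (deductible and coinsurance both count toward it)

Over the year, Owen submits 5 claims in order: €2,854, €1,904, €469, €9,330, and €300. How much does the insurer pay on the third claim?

#1 (€2,854): €925 finishes the deductible; €1,929 goes to coinsurance; 40% of €1,929 = €771.60. Member pays €1,696.60; OOP now €1,696.60. Insurer: €2,854 − €1,696.60 = €1,157.40.
#2 (€1,904): deductible already satisfied, so member's share is 40% × €1,904 = €761.60. Member pays €761.60; OOP now €2,458.20. Insurer: €1,904 − €761.60 = €1,142.40.
#3 (€469): deductible met; 40% of €469 = €187.60. Member pays €187.60; OOP now €2,645.80. Plan pays €469 − €187.60 = €281.40.

€281.40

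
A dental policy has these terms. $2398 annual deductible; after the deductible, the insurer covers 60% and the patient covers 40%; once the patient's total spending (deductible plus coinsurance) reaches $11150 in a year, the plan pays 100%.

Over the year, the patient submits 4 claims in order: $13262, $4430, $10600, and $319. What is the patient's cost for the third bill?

Bill 1, $13262: deductible takes $2398, $10864 remains; patient's 40% is $4345.60. Cost to patient: $6743.60. OOP to date $6743.60.
Bill 2, $4430: deductible met; 40% of $4430 = $1772. Patient owes $1772 (running OOP $8515.60).
Bill 3, $10600: 40% coinsurance on $10600 = $4240. OOP would hit $12755.60 > $11150, so the cap limits the patient to $11150 − $8515.60 = $2634.40.

$2634.40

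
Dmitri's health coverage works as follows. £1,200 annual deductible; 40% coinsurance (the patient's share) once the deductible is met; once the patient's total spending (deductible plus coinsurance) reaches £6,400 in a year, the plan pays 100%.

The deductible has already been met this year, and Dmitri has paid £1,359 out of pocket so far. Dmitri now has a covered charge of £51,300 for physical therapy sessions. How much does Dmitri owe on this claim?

With the deductible met, the entire £51,300 is subject to coinsurance.
Patient's 40% share of £51,300 is £20,520.
Adding £20,520 to the £1,359 already spent would give £21,879, which exceeds the £6,400 cap; the patient pays just £6,400 − £1,359 = £5,041.

£5,041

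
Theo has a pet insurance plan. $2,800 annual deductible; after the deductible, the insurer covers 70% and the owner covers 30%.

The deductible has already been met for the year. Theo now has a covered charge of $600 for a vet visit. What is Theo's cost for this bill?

$180

With the deductible met, the entire $600 is subject to coinsurance.
30% of $600 = $180 falls to the owner.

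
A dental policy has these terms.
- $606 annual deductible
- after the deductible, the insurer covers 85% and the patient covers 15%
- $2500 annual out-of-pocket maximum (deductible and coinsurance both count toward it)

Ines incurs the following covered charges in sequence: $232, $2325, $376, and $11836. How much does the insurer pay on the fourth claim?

Claim 1 — $232: fully absorbed by the deductible. Patient owes $232 (running OOP $232). Insurer: $232 − $232 = $0.
Claim 2 — $2325: deductible takes $374, $1951 remains; 15% of $1951 = $292.65. Patient pays $666.65; OOP now $898.65. Plan pays $2325 − $666.65 = $1658.35.
Claim 3 — $376: 15% coinsurance on $376 = $56.40. Patient pays $56.40; OOP now $955.05. Plan pays $376 − $56.40 = $319.60.
Claim 4 — $11836: 15% coinsurance on $11836 = $1775.40. OOP would hit $2730.45 > $2500, so the cap limits the patient to $2500 − $955.05 = $1544.95. Insurer: $11836 − $1544.95 = $10291.05.

$10291.05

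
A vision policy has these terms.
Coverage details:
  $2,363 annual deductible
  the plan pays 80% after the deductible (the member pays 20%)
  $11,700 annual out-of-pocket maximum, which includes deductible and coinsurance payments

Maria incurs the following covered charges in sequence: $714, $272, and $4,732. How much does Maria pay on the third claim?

$2,048

#1 ($714): entire amount goes to the deductible. Member pays $714; OOP now $714.
#2 ($272): all of it applies to the deductible. Cost to member: $272. OOP to date $986.
#3 ($4,732): $1,377 to deductible, leaving $3,355; coinsurance $3,355 × 20% = $671. Member pays $2,048; OOP now $3,034.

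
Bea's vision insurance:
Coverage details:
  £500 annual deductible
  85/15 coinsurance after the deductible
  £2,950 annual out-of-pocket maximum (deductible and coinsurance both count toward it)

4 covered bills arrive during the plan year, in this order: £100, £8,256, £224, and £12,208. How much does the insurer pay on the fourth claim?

£10,970

Claim 1 (£100): entire amount goes to the deductible. Member pays £100; OOP now £100. Insurer: £100 − £100 = £0.
Claim 2 (£8,256): £400 to deductible, leaving £7,856; 15% of £7,856 = £1,178.40. Member pays £1,578.40; OOP now £1,678.40. Insurer: £8,256 − £1,578.40 = £6,677.60.
Claim 3 (£224): deductible already satisfied, so member's share is 15% × £224 = £33.60. Cost to member: £33.60. OOP to date £1,712. Plan pays £224 − £33.60 = £190.40.
Claim 4 (£12,208): 15% coinsurance on £12,208 = £1,831.20. OOP would hit £3,543.20 > £2,950, so the cap limits the member to £2,950 − £1,712 = £1,238. Insurer: £12,208 − £1,238 = £10,970.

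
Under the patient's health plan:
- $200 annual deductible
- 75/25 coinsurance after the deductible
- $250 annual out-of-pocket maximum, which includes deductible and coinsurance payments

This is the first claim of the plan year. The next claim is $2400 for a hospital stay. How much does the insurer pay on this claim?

Deductible not yet touched, so the first $200 of the bill goes to the deductible.
After the $200 deductible portion, $2400 − $200 = $2200 is subject to coinsurance.
Coinsurance: $2200 × 25% = $550.
So the patient owes $200 + $550 = $750 before any cap.
Year-to-date out-of-pocket would reach $0 + $750 = $750, above the $250 maximum, so the patient pays only $250 − $0 = $250.
Insurer pays the balance: $2400 − $250 = $2150.

$2150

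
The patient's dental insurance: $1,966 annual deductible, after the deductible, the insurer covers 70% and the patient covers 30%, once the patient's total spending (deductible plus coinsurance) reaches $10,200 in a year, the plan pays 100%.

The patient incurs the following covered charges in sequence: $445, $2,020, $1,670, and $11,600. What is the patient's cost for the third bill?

#1 ($445): entire amount goes to the deductible. Patient pays $445; OOP now $445.
#2 ($2,020): $1,521 to deductible, leaving $499; coinsurance $499 × 30% = $149.70. Cost to patient: $1,670.70. OOP to date $2,115.70.
#3 ($1,670): deductible met; 30% of $1,670 = $501. Cost to patient: $501. OOP to date $2,616.70.

$501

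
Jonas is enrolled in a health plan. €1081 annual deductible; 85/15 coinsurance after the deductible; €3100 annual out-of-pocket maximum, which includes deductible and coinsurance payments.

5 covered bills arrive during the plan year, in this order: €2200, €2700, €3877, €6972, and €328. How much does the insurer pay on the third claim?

€3295.45

Bill 1, €2200: €1081 finishes the deductible; €1119 goes to coinsurance; coinsurance €1119 × 15% = €167.85. Cost to patient: €1248.85. OOP to date €1248.85. Plan pays €2200 − €1248.85 = €951.15.
Bill 2, €2700: deductible met; 15% of €2700 = €405. Cost to patient: €405. OOP to date €1653.85. Plan pays €2700 − €405 = €2295.
Bill 3, €3877: deductible already satisfied, so patient's share is 15% × €3877 = €581.55. Patient pays €581.55; OOP now €2235.40. Insurer: €3877 − €581.55 = €3295.45.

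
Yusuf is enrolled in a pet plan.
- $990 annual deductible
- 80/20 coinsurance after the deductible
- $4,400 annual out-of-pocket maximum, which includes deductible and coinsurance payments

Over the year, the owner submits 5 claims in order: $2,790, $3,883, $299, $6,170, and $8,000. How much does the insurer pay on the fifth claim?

$7,020.40

Claim 1 — $2,790: $990 to deductible, leaving $1,800; 20% of $1,800 = $360. Owner owes $1,350 (running OOP $1,350). Plan pays $2,790 − $1,350 = $1,440.
Claim 2 — $3,883: deductible met; 20% of $3,883 = $776.60. Cost to owner: $776.60. OOP to date $2,126.60. Plan pays $3,883 − $776.60 = $3,106.40.
Claim 3 — $299: 20% coinsurance on $299 = $59.80. Cost to owner: $59.80. OOP to date $2,186.40. Plan pays $299 − $59.80 = $239.20.
Claim 4 — $6,170: deductible met; 20% of $6,170 = $1,234. Owner pays $1,234; OOP now $3,420.40. Plan pays $6,170 − $1,234 = $4,936.
Claim 5 — $8,000: deductible met; 20% of $8,000 = $1,600. Adding that to $3,420.40 gives $5,020.40, past the $4,400 cap; owner pays only $4,400 − $3,420.40 = $979.60. Plan pays $8,000 − $979.60 = $7,020.40.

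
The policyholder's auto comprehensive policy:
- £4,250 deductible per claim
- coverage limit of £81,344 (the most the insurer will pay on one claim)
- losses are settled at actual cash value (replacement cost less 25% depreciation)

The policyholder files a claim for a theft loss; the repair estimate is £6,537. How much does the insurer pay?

£652.75

Actual cash value after 25% depreciation: £6,537 × 75% = £4,902.75.
After the deductible, £4,902.75 − £4,250 = £652.75 remains.
£652.75 is within the £81,344 limit, so the insurer pays £652.75.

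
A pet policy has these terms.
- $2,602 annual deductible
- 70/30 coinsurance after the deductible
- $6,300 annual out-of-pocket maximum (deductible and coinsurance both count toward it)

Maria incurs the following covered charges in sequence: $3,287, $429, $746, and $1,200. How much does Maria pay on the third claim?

Claim 1 ($3,287): deductible takes $2,602, $685 remains; coinsurance $685 × 30% = $205.50. Owner pays $2,807.50; OOP now $2,807.50.
Claim 2 ($429): deductible already satisfied, so owner's share is 30% × $429 = $128.70. Cost to owner: $128.70. OOP to date $2,936.20.
Claim 3 ($746): deductible met; 30% of $746 = $223.80. Owner pays $223.80; OOP now $3,160.

$223.80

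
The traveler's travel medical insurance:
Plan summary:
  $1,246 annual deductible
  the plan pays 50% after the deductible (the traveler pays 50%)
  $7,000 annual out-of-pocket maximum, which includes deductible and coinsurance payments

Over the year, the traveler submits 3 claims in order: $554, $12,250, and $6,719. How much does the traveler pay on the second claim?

Claim 1 — $554: all of it applies to the deductible. Traveler owes $554 (running OOP $554).
Claim 2 — $12,250: $692 to deductible, leaving $11,558; traveler's 50% is $5,779. Together that's $692 + $5,779 = $6,471. OOP would hit $7,025 > $7,000, so the cap limits the traveler to $7,000 − $554 = $6,446.

$6,446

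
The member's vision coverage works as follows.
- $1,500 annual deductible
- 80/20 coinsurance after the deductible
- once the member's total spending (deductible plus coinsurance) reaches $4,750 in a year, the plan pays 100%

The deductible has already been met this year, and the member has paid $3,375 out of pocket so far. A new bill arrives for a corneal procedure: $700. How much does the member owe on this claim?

With the deductible met, the entire $700 is subject to coinsurance.
20% of $700 = $140 falls to the member.
Year-to-date out-of-pocket becomes $3,375 + $140 = $3,515, still under the $4,750 maximum, so no cap applies.

$140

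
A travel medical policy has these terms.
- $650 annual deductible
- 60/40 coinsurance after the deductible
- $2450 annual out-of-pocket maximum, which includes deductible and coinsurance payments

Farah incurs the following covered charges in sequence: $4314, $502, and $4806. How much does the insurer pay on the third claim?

$4672.40

Claim 1 ($4314): $650 to deductible, leaving $3664; 40% of $3664 = $1465.60. Traveler pays $2115.60; OOP now $2115.60. Insurer: $4314 − $2115.60 = $2198.40.
Claim 2 ($502): 40% coinsurance on $502 = $200.80. Cost to traveler: $200.80. OOP to date $2316.40. Plan pays $502 − $200.80 = $301.20.
Claim 3 ($4806): deductible already satisfied, so traveler's share is 40% × $4806 = $1922.40. OOP would hit $4238.80 > $2450, so the cap limits the traveler to $2450 − $2316.40 = $133.60. Plan pays $4806 − $133.60 = $4672.40.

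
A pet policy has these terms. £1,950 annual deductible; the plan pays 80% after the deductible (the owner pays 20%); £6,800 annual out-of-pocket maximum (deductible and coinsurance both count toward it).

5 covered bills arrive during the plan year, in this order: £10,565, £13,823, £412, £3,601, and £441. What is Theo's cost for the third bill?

£82.40

#1 (£10,565): £1,950 finishes the deductible; £8,615 goes to coinsurance; owner's 20% is £1,723. Cost to owner: £3,673. OOP to date £3,673.
#2 (£13,823): deductible met; 20% of £13,823 = £2,764.60. Owner pays £2,764.60; OOP now £6,437.60.
#3 (£412): deductible met; 20% of £412 = £82.40. Cost to owner: £82.40. OOP to date £6,520.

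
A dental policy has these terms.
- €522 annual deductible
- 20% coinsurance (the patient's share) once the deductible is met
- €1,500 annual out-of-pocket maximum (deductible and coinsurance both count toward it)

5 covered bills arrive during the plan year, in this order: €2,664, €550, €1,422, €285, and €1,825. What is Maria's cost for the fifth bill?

€98.20

Claim 1 — €2,664: €522 finishes the deductible; €2,142 goes to coinsurance; 20% of €2,142 = €428.40. Patient pays €950.40; OOP now €950.40.
Claim 2 — €550: deductible already satisfied, so patient's share is 20% × €550 = €110. Patient owes €110 (running OOP €1,060.40).
Claim 3 — €1,422: deductible already satisfied, so patient's share is 20% × €1,422 = €284.40. Patient pays €284.40; OOP now €1,344.80.
Claim 4 — €285: deductible already satisfied, so patient's share is 20% × €285 = €57. Patient owes €57 (running OOP €1,401.80).
Claim 5 — €1,825: deductible already satisfied, so patient's share is 20% × €1,825 = €365. That would push OOP to €1,766.80, over the €1,500 cap, so patient pays €1,500 − €1,401.80 = €98.20.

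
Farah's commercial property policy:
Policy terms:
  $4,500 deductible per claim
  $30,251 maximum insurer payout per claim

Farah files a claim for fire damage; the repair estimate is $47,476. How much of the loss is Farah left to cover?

$17,225

Less the $4,500 deductible: $47,476 − $4,500 = $42,976.
The $30,251 per-incident cap binds; insurer pays $30,251.
Business's share is the uncovered remainder: $47,476 − $30,251 = $17,225.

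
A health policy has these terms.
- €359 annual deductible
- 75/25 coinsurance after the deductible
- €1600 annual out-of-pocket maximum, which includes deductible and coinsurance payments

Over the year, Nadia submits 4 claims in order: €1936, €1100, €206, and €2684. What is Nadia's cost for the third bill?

€51.50

Claim 1 (€1936): deductible takes €359, €1577 remains; 25% of €1577 = €394.25. Patient pays €753.25; OOP now €753.25.
Claim 2 (€1100): deductible met; 25% of €1100 = €275. Patient pays €275; OOP now €1028.25.
Claim 3 (€206): deductible already satisfied, so patient's share is 25% × €206 = €51.50. Patient owes €51.50 (running OOP €1079.75).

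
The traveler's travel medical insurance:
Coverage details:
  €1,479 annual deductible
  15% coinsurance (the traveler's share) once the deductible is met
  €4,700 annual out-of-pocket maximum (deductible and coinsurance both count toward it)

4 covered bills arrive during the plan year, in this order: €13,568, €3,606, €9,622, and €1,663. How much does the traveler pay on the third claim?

#1 (€13,568): €1,479 finishes the deductible; €12,089 goes to coinsurance; 15% of €12,089 = €1,813.35. Traveler owes €3,292.35 (running OOP €3,292.35).
#2 (€3,606): deductible met; 15% of €3,606 = €540.90. Traveler owes €540.90 (running OOP €3,833.25).
#3 (€9,622): 15% coinsurance on €9,622 = €1,443.30. That would push OOP to €5,276.55, over the €4,700 cap, so traveler pays €4,700 − €3,833.25 = €866.75.

€866.75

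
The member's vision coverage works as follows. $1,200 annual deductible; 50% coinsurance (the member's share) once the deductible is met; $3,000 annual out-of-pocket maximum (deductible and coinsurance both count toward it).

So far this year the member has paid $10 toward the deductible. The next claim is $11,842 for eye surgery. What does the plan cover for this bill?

$8,852

Deductible still to meet: $1,200 − $10 = $1,190.
After the $1,190 deductible portion, $11,842 − $1,190 = $10,652 is subject to coinsurance.
Coinsurance: $10,652 × 50% = $5,326.
So the member owes $1,190 + $5,326 = $6,516 before any cap.
Year-to-date out-of-pocket would reach $10 + $6,516 = $6,526, above the $3,000 maximum, so the member pays only $3,000 − $10 = $2,990.
The insurer covers the remainder: $11,842 − $2,990 = $8,852.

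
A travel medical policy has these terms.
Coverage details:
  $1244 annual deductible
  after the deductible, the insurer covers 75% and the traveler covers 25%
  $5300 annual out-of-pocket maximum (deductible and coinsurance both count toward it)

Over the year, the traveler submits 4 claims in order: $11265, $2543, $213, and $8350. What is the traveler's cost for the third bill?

Claim 1 ($11265): $1244 to deductible, leaving $10021; coinsurance $10021 × 25% = $2505.25. Traveler owes $3749.25 (running OOP $3749.25).
Claim 2 ($2543): deductible already satisfied, so traveler's share is 25% × $2543 = $635.75. Traveler pays $635.75; OOP now $4385.
Claim 3 ($213): deductible met; 25% of $213 = $53.25. Cost to traveler: $53.25. OOP to date $4438.25.

$53.25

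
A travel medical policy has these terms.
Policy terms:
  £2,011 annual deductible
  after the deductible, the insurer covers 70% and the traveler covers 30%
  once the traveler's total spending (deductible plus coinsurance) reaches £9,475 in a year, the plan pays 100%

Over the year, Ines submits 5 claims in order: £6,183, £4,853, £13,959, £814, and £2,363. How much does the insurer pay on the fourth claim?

£569.80

Claim 1 (£6,183): £2,011 to deductible, leaving £4,172; traveler's 30% is £1,251.60. Traveler pays £3,262.60; OOP now £3,262.60. Insurer: £6,183 − £3,262.60 = £2,920.40.
Claim 2 (£4,853): deductible met; 30% of £4,853 = £1,455.90. Traveler pays £1,455.90; OOP now £4,718.50. Plan pays £4,853 − £1,455.90 = £3,397.10.
Claim 3 (£13,959): 30% coinsurance on £13,959 = £4,187.70. Traveler pays £4,187.70; OOP now £8,906.20. Plan pays £13,959 − £4,187.70 = £9,771.30.
Claim 4 (£814): deductible already satisfied, so traveler's share is 30% × £814 = £244.20. Traveler pays £244.20; OOP now £9,150.40. Insurer: £814 − £244.20 = £569.80.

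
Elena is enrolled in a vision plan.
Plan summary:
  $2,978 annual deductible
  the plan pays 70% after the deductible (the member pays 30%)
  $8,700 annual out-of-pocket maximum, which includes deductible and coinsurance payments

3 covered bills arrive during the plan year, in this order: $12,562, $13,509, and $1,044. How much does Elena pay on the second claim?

Claim 1 ($12,562): $2,978 finishes the deductible; $9,584 goes to coinsurance; 30% of $9,584 = $2,875.20. Cost to member: $5,853.20. OOP to date $5,853.20.
Claim 2 ($13,509): 30% coinsurance on $13,509 = $4,052.70. That would push OOP to $9,905.90, over the $8,700 cap, so member pays $8,700 − $5,853.20 = $2,846.80.

$2,846.80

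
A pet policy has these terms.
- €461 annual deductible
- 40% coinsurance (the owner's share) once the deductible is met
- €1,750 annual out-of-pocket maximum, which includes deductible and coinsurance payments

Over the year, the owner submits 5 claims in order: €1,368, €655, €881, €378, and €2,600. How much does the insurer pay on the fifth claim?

Claim 1 (€1,368): €461 to deductible, leaving €907; owner's 40% is €362.80. Cost to owner: €823.80. OOP to date €823.80. Insurer: €1,368 − €823.80 = €544.20.
Claim 2 (€655): deductible already satisfied, so owner's share is 40% × €655 = €262. Owner pays €262; OOP now €1,085.80. Insurer: €655 − €262 = €393.
Claim 3 (€881): 40% coinsurance on €881 = €352.40. Owner owes €352.40 (running OOP €1,438.20). Insurer: €881 − €352.40 = €528.60.
Claim 4 (€378): 40% coinsurance on €378 = €151.20. Owner pays €151.20; OOP now €1,589.40. Insurer: €378 − €151.20 = €226.80.
Claim 5 (€2,600): deductible met; 40% of €2,600 = €1,040. OOP would hit €2,629.40 > €1,750, so the cap limits the owner to €1,750 − €1,589.40 = €160.60. Insurer: €2,600 − €160.60 = €2,439.40.

€2,439.40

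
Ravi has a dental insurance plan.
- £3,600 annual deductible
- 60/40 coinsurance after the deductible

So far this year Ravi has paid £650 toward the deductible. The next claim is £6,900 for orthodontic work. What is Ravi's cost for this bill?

Remaining deductible: £3,600 − £650 = £2,950.
After the £2,950 deductible portion, £6,900 − £2,950 = £3,950 is subject to coinsurance.
Patient's 40% share of £3,950 is £1,580.
Patient responsibility: £2,950 + £1,580 = £4,530.

£4,530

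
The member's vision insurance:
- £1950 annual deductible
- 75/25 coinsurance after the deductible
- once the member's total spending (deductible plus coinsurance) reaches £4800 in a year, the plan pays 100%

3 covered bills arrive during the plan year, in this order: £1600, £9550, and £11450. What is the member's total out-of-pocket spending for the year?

£4800

Claim 1 (£1600): fully absorbed by the deductible. Member owes £1600 (running OOP £1600).
Claim 2 (£9550): £350 finishes the deductible; £9200 goes to coinsurance; 25% of £9200 = £2300. Member owes £2650 (running OOP £4250).
Claim 3 (£11450): deductible met; 25% of £11450 = £2862.50. OOP would hit £7112.50 > £4800, so the cap limits the member to £4800 − £4250 = £550.
Summing the member's payments: £1600 + £2650 + £550 = £4800.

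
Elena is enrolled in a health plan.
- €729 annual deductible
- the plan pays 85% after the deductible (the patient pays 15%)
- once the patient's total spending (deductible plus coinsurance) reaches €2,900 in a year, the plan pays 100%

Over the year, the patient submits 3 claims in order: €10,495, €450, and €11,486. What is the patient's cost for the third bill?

€638.60

#1 (€10,495): €729 to deductible, leaving €9,766; coinsurance €9,766 × 15% = €1,464.90. Patient pays €2,193.90; OOP now €2,193.90.
#2 (€450): deductible already satisfied, so patient's share is 15% × €450 = €67.50. Cost to patient: €67.50. OOP to date €2,261.40.
#3 (€11,486): deductible already satisfied, so patient's share is 15% × €11,486 = €1,722.90. Adding that to €2,261.40 gives €3,984.30, past the €2,900 cap; patient pays only €2,900 − €2,261.40 = €638.60.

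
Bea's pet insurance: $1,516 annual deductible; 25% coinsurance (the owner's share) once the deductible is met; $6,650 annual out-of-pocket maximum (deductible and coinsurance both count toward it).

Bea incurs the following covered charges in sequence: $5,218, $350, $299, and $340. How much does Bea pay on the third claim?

$74.75

Bill 1, $5,218: $1,516 to deductible, leaving $3,702; coinsurance $3,702 × 25% = $925.50. Owner owes $2,441.50 (running OOP $2,441.50).
Bill 2, $350: 25% coinsurance on $350 = $87.50. Owner owes $87.50 (running OOP $2,529).
Bill 3, $299: 25% coinsurance on $299 = $74.75. Cost to owner: $74.75. OOP to date $2,603.75.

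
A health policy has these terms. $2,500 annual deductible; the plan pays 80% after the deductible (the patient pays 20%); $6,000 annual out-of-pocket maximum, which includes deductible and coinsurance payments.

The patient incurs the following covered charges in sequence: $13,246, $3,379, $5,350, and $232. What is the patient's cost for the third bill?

Claim 1 ($13,246): deductible takes $2,500, $10,746 remains; coinsurance $10,746 × 20% = $2,149.20. Patient owes $4,649.20 (running OOP $4,649.20).
Claim 2 ($3,379): 20% coinsurance on $3,379 = $675.80. Cost to patient: $675.80. OOP to date $5,325.
Claim 3 ($5,350): deductible already satisfied, so patient's share is 20% × $5,350 = $1,070. That would push OOP to $6,395, over the $6,000 cap, so patient pays $6,000 − $5,325 = $675.

$675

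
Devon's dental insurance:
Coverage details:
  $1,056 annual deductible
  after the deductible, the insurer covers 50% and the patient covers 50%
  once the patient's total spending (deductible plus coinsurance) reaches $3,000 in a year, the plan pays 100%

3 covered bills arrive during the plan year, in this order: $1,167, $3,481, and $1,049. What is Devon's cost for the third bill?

#1 ($1,167): $1,056 to deductible, leaving $111; coinsurance $111 × 50% = $55.50. Cost to patient: $1,111.50. OOP to date $1,111.50.
#2 ($3,481): deductible already satisfied, so patient's share is 50% × $3,481 = $1,740.50. Patient owes $1,740.50 (running OOP $2,852).
#3 ($1,049): deductible already satisfied, so patient's share is 50% × $1,049 = $524.50. OOP would hit $3,376.50 > $3,000, so the cap limits the patient to $3,000 − $2,852 = $148.

$148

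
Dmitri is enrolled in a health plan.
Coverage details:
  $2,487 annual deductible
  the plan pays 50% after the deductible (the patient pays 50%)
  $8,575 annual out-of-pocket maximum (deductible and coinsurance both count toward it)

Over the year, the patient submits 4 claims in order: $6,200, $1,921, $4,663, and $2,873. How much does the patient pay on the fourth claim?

Claim 1 ($6,200): $2,487 to deductible, leaving $3,713; 50% of $3,713 = $1,856.50. Cost to patient: $4,343.50. OOP to date $4,343.50.
Claim 2 ($1,921): deductible met; 50% of $1,921 = $960.50. Patient owes $960.50 (running OOP $5,304).
Claim 3 ($4,663): deductible already satisfied, so patient's share is 50% × $4,663 = $2,331.50. Patient pays $2,331.50; OOP now $7,635.50.
Claim 4 ($2,873): 50% coinsurance on $2,873 = $1,436.50. That would push OOP to $9,072, over the $8,575 cap, so patient pays $8,575 − $7,635.50 = $939.50.

$939.50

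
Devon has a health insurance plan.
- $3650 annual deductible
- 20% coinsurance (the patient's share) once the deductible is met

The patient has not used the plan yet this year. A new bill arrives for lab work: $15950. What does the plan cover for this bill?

Deductible not yet touched, so the first $3650 of the bill goes to the deductible.
The remaining $12300 (= $15950 − $3650) moves to coinsurance.
Coinsurance: $12300 × 20% = $2460.
So the patient owes $3650 + $2460 = $6110.
The plan picks up $15950 − $6110 = $9840.

$9840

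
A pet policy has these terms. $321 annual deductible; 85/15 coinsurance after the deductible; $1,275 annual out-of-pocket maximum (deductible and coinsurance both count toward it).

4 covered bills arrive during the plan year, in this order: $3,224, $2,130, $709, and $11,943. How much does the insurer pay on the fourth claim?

#1 ($3,224): $321 finishes the deductible; $2,903 goes to coinsurance; coinsurance $2,903 × 15% = $435.45. Owner owes $756.45 (running OOP $756.45). Insurer: $3,224 − $756.45 = $2,467.55.
#2 ($2,130): deductible already satisfied, so owner's share is 15% × $2,130 = $319.50. Owner owes $319.50 (running OOP $1,075.95). Plan pays $2,130 − $319.50 = $1,810.50.
#3 ($709): deductible met; 15% of $709 = $106.35. Owner owes $106.35 (running OOP $1,182.30). Insurer: $709 − $106.35 = $602.65.
#4 ($11,943): deductible already satisfied, so owner's share is 15% × $11,943 = $1,791.45. Adding that to $1,182.30 gives $2,973.75, past the $1,275 cap; owner pays only $1,275 − $1,182.30 = $92.70. Insurer: $11,943 − $92.70 = $11,850.30.

$11,850.30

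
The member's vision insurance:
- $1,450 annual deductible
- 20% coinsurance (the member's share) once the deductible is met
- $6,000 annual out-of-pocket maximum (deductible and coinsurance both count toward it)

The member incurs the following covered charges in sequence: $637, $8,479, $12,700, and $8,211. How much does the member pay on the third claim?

Claim 1 ($637): entire amount goes to the deductible. Member owes $637 (running OOP $637).
Claim 2 ($8,479): $813 finishes the deductible; $7,666 goes to coinsurance; 20% of $7,666 = $1,533.20. Member pays $2,346.20; OOP now $2,983.20.
Claim 3 ($12,700): deductible met; 20% of $12,700 = $2,540. Member owes $2,540 (running OOP $5,523.20).

$2,540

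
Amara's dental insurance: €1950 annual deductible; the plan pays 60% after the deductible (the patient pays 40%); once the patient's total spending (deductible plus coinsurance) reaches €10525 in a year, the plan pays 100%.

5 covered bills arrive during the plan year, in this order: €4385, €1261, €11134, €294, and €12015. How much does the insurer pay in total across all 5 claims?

€18564

#1 (€4385): €1950 to deductible, leaving €2435; coinsurance €2435 × 40% = €974. Cost to patient: €2924. OOP to date €2924. Insurer: €4385 − €2924 = €1461.
#2 (€1261): 40% coinsurance on €1261 = €504.40. Cost to patient: €504.40. OOP to date €3428.40. Insurer: €1261 − €504.40 = €756.60.
#3 (€11134): 40% coinsurance on €11134 = €4453.60. Patient pays €4453.60; OOP now €7882. Insurer: €11134 − €4453.60 = €6680.40.
#4 (€294): 40% coinsurance on €294 = €117.60. Patient owes €117.60 (running OOP €7999.60). Insurer: €294 − €117.60 = €176.40.
#5 (€12015): 40% coinsurance on €12015 = €4806. OOP would hit €12805.60 > €10525, so the cap limits the patient to €10525 − €7999.60 = €2525.40. Insurer: €12015 − €2525.40 = €9489.60.
Insurer total: €1461 + €756.60 + €6680.40 + €176.40 + €9489.60 = €18564.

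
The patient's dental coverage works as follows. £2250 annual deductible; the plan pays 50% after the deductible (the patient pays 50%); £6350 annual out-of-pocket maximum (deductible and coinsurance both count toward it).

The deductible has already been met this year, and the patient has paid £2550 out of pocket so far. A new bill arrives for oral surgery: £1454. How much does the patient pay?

£727

The deductible is already satisfied, so the full bill goes to coinsurance.
50% of £1454 = £727 falls to the patient.
Cumulative spending £2550 + £727 = £3277 stays under the £6350 maximum.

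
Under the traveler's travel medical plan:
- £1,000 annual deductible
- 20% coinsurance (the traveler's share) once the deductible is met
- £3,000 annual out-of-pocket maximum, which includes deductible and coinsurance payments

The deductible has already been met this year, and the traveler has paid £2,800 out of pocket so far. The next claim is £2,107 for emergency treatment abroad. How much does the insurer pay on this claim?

£1,907

The deductible is already satisfied, so the full bill goes to coinsurance.
Traveler's 20% share of £2,107 is £421.40.
Year-to-date out-of-pocket would reach £2,800 + £421.40 = £3,221.40, above the £3,000 maximum, so the traveler pays only £3,000 − £2,800 = £200.
The insurer covers the remainder: £2,107 − £200 = £1,907.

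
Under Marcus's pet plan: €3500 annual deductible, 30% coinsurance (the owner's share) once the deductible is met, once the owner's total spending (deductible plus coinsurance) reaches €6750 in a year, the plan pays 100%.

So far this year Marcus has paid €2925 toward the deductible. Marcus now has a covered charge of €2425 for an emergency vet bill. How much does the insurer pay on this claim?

€1295

€2925 of the €3500 deductible is already met, leaving €575.
After the €575 deductible portion, €2425 − €575 = €1850 is subject to coinsurance.
Coinsurance: €1850 × 30% = €555.
Owner responsibility before any cap: €575 + €555 = €1130.
Cumulative spending €2925 + €1130 = €4055 stays under the €6750 maximum.
Insurer pays the balance: €2425 − €1130 = €1295.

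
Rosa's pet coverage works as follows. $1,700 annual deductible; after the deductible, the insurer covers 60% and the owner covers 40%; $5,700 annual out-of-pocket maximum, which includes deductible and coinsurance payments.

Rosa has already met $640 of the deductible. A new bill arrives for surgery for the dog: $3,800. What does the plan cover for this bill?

$1,644

$640 of the $1,700 deductible is already met, leaving $1,060.
That leaves $3,800 − $1,060 = $2,740 for coinsurance.
40% of $2,740 = $1,096 falls to the owner.
So the owner owes $1,060 + $1,096 = $2,156 before any cap.
Total out-of-pocket so far would be $640 + $2,156 = $2,796, below the $5,700 cap — no reduction.
The insurer covers the remainder: $3,800 − $2,156 = $1,644.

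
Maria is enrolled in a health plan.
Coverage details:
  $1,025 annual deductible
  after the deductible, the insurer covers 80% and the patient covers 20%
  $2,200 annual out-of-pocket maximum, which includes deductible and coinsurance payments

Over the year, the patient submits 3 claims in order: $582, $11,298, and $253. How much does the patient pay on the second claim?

$1,618

#1 ($582): fully absorbed by the deductible. Patient owes $582 (running OOP $582).
#2 ($11,298): $443 finishes the deductible; $10,855 goes to coinsurance; patient's 20% is $2,171. Claim cost before the cap: $443 + $2,171 = $2,614. That would push OOP to $3,196, over the $2,200 cap, so patient pays $2,200 − $582 = $1,618.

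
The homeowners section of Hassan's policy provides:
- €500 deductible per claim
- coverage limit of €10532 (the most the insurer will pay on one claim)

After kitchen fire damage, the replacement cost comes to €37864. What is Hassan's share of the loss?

€27332

Less the €500 deductible: €37864 − €500 = €37364.
The €10532 per-incident cap binds; insurer pays €10532.
Out of pocket: €37864 − €10532 = €27332.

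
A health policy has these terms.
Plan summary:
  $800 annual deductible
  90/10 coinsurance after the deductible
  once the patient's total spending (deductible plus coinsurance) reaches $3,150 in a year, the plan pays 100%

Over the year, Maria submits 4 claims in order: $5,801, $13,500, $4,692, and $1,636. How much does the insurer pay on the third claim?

Claim 1 — $5,801: $800 finishes the deductible; $5,001 goes to coinsurance; 10% of $5,001 = $500.10. Patient pays $1,300.10; OOP now $1,300.10. Insurer: $5,801 − $1,300.10 = $4,500.90.
Claim 2 — $13,500: 10% coinsurance on $13,500 = $1,350. Patient pays $1,350; OOP now $2,650.10. Plan pays $13,500 − $1,350 = $12,150.
Claim 3 — $4,692: 10% coinsurance on $4,692 = $469.20. Patient pays $469.20; OOP now $3,119.30. Insurer: $4,692 − $469.20 = $4,222.80.

$4,222.80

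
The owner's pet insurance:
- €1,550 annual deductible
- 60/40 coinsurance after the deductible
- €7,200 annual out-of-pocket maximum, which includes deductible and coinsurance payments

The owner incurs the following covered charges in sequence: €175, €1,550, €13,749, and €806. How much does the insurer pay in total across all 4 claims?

€9,080

Claim 1 (€175): entire amount goes to the deductible. Owner owes €175 (running OOP €175). Plan pays €175 − €175 = €0.
Claim 2 (€1,550): deductible takes €1,375, €175 remains; coinsurance €175 × 40% = €70. Cost to owner: €1,445. OOP to date €1,620. Plan pays €1,550 − €1,445 = €105.
Claim 3 (€13,749): 40% coinsurance on €13,749 = €5,499.60. Cost to owner: €5,499.60. OOP to date €7,119.60. Insurer: €13,749 − €5,499.60 = €8,249.40.
Claim 4 (€806): deductible met; 40% of €806 = €322.40. That would push OOP to €7,442, over the €7,200 cap, so owner pays €7,200 − €7,119.60 = €80.40. Insurer: €806 − €80.40 = €725.60.
Insurer total: €0 + €105 + €8,249.40 + €725.60 = €9,080.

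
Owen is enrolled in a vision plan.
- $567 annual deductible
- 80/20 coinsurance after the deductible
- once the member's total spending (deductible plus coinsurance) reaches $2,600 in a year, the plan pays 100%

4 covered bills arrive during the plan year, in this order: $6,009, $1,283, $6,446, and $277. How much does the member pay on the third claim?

$688

Claim 1 — $6,009: deductible takes $567, $5,442 remains; member's 20% is $1,088.40. Member pays $1,655.40; OOP now $1,655.40.
Claim 2 — $1,283: deductible already satisfied, so member's share is 20% × $1,283 = $256.60. Cost to member: $256.60. OOP to date $1,912.
Claim 3 — $6,446: deductible already satisfied, so member's share is 20% × $6,446 = $1,289.20. OOP would hit $3,201.20 > $2,600, so the cap limits the member to $2,600 − $1,912 = $688.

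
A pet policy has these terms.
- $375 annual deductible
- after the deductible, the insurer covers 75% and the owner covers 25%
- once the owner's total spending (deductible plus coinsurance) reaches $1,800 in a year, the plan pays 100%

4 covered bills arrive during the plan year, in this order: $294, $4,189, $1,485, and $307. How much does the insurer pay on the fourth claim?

$280.25

#1 ($294): fully absorbed by the deductible. Owner owes $294 (running OOP $294). Plan pays $294 − $294 = $0.
#2 ($4,189): $81 finishes the deductible; $4,108 goes to coinsurance; coinsurance $4,108 × 25% = $1,027. Owner owes $1,108 (running OOP $1,402). Plan pays $4,189 − $1,108 = $3,081.
#3 ($1,485): deductible already satisfied, so owner's share is 25% × $1,485 = $371.25. Owner owes $371.25 (running OOP $1,773.25). Insurer: $1,485 − $371.25 = $1,113.75.
#4 ($307): deductible already satisfied, so owner's share is 25% × $307 = $76.75. That would push OOP to $1,850, over the $1,800 cap, so owner pays $1,800 − $1,773.25 = $26.75. Plan pays $307 − $26.75 = $280.25.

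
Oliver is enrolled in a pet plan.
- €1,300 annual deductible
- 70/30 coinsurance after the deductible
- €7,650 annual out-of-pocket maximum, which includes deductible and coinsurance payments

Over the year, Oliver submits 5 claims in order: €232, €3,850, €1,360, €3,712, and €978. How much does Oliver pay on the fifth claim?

#1 (€232): fully absorbed by the deductible. Cost to owner: €232. OOP to date €232.
#2 (€3,850): deductible takes €1,068, €2,782 remains; coinsurance €2,782 × 30% = €834.60. Owner owes €1,902.60 (running OOP €2,134.60).
#3 (€1,360): deductible already satisfied, so owner's share is 30% × €1,360 = €408. Owner owes €408 (running OOP €2,542.60).
#4 (€3,712): deductible met; 30% of €3,712 = €1,113.60. Owner owes €1,113.60 (running OOP €3,656.20).
#5 (€978): deductible already satisfied, so owner's share is 30% × €978 = €293.40. Owner pays €293.40; OOP now €3,949.60.

€293.40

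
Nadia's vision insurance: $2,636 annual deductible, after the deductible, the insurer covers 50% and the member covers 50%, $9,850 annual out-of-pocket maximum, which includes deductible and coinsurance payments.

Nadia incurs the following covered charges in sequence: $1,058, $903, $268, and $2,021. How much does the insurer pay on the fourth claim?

$807

Claim 1 ($1,058): all of it applies to the deductible. Member pays $1,058; OOP now $1,058. Plan pays $1,058 − $1,058 = $0.
Claim 2 ($903): entire amount goes to the deductible. Member owes $903 (running OOP $1,961). Insurer: $903 − $903 = $0.
Claim 3 ($268): fully absorbed by the deductible. Member pays $268; OOP now $2,229. Insurer: $268 − $268 = $0.
Claim 4 ($2,021): deductible takes $407, $1,614 remains; member's 50% is $807. Cost to member: $1,214. OOP to date $3,443. Insurer: $2,021 − $1,214 = $807.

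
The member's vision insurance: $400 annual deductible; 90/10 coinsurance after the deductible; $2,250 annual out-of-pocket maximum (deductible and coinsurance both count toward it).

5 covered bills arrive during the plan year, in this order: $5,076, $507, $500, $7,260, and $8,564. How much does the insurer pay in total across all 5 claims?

Claim 1 — $5,076: $400 to deductible, leaving $4,676; coinsurance $4,676 × 10% = $467.60. Member pays $867.60; OOP now $867.60. Insurer: $5,076 − $867.60 = $4,208.40.
Claim 2 — $507: deductible already satisfied, so member's share is 10% × $507 = $50.70. Member owes $50.70 (running OOP $918.30). Plan pays $507 − $50.70 = $456.30.
Claim 3 — $500: deductible already satisfied, so member's share is 10% × $500 = $50. Member owes $50 (running OOP $968.30). Plan pays $500 − $50 = $450.
Claim 4 — $7,260: deductible met; 10% of $7,260 = $726. Cost to member: $726. OOP to date $1,694.30. Insurer: $7,260 − $726 = $6,534.
Claim 5 — $8,564: deductible met; 10% of $8,564 = $856.40. That would push OOP to $2,550.70, over the $2,250 cap, so member pays $2,250 − $1,694.30 = $555.70. Insurer: $8,564 − $555.70 = $8,008.30.
Insurer total = bills − member's total = $21,907 − $2,250 = $19,657.

$19,657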